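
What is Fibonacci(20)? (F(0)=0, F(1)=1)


F(n)=F(n-1)+F(n-2)
...F(18)=2584, F(19)=4181, F(20)=6765


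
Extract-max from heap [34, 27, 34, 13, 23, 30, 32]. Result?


Max = 34
Replace root with last, heapify down
Resulting heap: [34, 27, 32, 13, 23, 30]


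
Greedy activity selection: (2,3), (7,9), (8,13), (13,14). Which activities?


Greedy: pick earliest-ending, then skip overlaps.
Selected (3 activities): [(2, 3), (7, 9), (13, 14)]


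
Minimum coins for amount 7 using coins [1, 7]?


dp[0]=0; dp[i]=1+min(dp[i-c] for c in coins)
...dp[2]=2, dp[3]=3, dp[4]=4, dp[5]=5, dp[6]=6, dp[7]=1
Minimum coins for 7 = 1


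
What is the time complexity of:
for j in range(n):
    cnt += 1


Per nesting level: O(n) = O(n)
Complexity: O(n)


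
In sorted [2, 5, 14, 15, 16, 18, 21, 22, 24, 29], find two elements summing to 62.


Two pointers: lo=0, hi=9
No pair sums to 62


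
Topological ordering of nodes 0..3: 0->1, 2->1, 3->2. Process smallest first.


Kahn's algorithm, process smallest node first
Order: [0, 3, 2, 1]


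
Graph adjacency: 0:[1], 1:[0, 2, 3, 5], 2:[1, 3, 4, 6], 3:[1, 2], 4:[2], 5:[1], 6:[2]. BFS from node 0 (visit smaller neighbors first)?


BFS queue: start with [0]
Visit order: [0, 1, 2, 3, 5, 4, 6]


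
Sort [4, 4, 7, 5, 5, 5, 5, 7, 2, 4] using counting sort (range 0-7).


Count array: [0, 0, 1, 0, 3, 4, 0, 2]
Reconstruct: [2, 4, 4, 4, 5, 5, 5, 5, 7, 7]


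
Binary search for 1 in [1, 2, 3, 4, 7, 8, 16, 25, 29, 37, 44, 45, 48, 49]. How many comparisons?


Search for 1:
[0,13] mid=6 arr[6]=16
[0,5] mid=2 arr[2]=3
[0,1] mid=0 arr[0]=1
Total: 3 comparisons


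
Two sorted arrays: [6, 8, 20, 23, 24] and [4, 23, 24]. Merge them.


Compare heads, take smaller each step.
Merged: [4, 6, 8, 20, 23, 23, 24, 24]


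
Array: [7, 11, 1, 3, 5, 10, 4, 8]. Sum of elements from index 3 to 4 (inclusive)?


Prefix sums: [0, 7, 18, 19, 22, 27, 37, 41, 49]
Sum[3..4] = prefix[5] - prefix[3] = 27 - 19 = 8


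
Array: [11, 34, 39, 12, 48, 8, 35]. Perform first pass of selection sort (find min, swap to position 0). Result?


After one pass: [8, 34, 39, 12, 48, 11, 35]


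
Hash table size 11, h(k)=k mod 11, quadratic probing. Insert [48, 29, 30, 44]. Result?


Insertions: 48->slot 4; 29->slot 7; 30->slot 8; 44->slot 0
Table: [44, None, None, None, 48, None, None, 29, 30, None, None]


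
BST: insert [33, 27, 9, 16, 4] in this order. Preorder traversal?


Root = 33; build tree by BST insertion.
Preorder traversal: [33, 27, 9, 4, 16]


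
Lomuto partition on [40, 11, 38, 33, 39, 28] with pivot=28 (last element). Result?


Elements <= 28 go left of pivot.
Result: [11, 28, 38, 33, 39, 40], pivot at index 1


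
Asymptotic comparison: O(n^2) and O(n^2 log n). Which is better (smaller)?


quadratic grows slower than n^2 log n
O(n^2) is asymptotically smaller; O(n^2 log n) grows faster


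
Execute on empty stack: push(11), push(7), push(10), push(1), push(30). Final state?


push(11) -> [11]
push(7) -> [11, 7]
push(10) -> [11, 7, 10]
push(1) -> [11, 7, 10, 1]
push(30) -> [11, 7, 10, 1, 30]
Final stack (bottom to top): [11, 7, 10, 1, 30]


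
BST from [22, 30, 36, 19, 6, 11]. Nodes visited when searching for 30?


BST root = 22
Search for 30: compare at each node
Path: [22, 30]


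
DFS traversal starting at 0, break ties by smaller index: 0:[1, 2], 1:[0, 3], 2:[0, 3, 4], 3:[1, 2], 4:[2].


DFS stack-based: start with [0]
Visit order: [0, 1, 3, 2, 4]


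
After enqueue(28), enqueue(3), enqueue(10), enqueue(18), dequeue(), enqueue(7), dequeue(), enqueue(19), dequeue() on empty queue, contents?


enqueue(28) -> [28]
enqueue(3) -> [28, 3]
enqueue(10) -> [28, 3, 10]
enqueue(18) -> [28, 3, 10, 18]
dequeue() returns 28 -> [3, 10, 18]
enqueue(7) -> [3, 10, 18, 7]
dequeue() returns 3 -> [10, 18, 7]
enqueue(19) -> [10, 18, 7, 19]
dequeue() returns 10 -> [18, 7, 19]
Final queue (front to back): [18, 7, 19]


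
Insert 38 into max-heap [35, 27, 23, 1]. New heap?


Append 38: [35, 27, 23, 1, 38]
Bubble up: swap idx 4(38) with idx 1(27); swap idx 1(38) with idx 0(35)
Result: [38, 35, 23, 1, 27]


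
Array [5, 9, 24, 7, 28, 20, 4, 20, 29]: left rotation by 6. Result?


Left rotate by 6: [4, 20, 29, 5, 9, 24, 7, 28, 20]


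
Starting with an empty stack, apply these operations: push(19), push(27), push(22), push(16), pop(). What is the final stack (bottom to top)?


push(19) -> [19]
push(27) -> [19, 27]
push(22) -> [19, 27, 22]
push(16) -> [19, 27, 22, 16]
pop() returns 16 -> [19, 27, 22]
Final stack (bottom to top): [19, 27, 22]


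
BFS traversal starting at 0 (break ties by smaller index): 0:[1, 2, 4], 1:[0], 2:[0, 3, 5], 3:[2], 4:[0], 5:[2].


BFS queue: start with [0]
Visit order: [0, 1, 2, 4, 3, 5]


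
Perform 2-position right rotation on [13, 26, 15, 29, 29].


Right rotate by 2: [29, 29, 13, 26, 15]


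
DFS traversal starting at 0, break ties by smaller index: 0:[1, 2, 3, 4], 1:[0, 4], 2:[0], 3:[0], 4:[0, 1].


DFS stack-based: start with [0]
Visit order: [0, 1, 4, 2, 3]


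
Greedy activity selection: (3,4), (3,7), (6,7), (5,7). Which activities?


Greedy: pick earliest-ending, then skip overlaps.
Selected (2 activities): [(3, 4), (6, 7)]


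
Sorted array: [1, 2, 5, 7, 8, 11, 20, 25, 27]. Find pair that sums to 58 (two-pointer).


Two pointers: lo=0, hi=8
No pair sums to 58


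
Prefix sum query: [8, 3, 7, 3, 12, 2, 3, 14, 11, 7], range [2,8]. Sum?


Prefix sums: [0, 8, 11, 18, 21, 33, 35, 38, 52, 63, 70]
Sum[2..8] = prefix[9] - prefix[2] = 63 - 11 = 52


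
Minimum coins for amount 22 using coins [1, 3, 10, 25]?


dp[0]=0; dp[i]=1+min(dp[i-c] for c in coins)
...dp[17]=4, dp[18]=5, dp[19]=4, dp[20]=2, dp[21]=3, dp[22]=4
Minimum coins for 22 = 4


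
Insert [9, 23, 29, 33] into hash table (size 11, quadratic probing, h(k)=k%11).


Insertions: 9->slot 9; 23->slot 1; 29->slot 7; 33->slot 0
Table: [33, 23, None, None, None, None, None, 29, None, 9, None]


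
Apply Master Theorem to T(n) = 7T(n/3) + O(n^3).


a=7, b=3, c=3. log_3(7)=1.771 < c=3. Case 3: O(n^c) = O(n^3)
Complexity: O(n^3)


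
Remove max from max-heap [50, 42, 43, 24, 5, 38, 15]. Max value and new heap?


Max = 50
Replace root with last, heapify down
Resulting heap: [43, 42, 38, 24, 5, 15]


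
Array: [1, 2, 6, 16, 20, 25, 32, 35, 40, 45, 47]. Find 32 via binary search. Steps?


Search for 32:
[0,10] mid=5 arr[5]=25
[6,10] mid=8 arr[8]=40
[6,7] mid=6 arr[6]=32
Total: 3 comparisons


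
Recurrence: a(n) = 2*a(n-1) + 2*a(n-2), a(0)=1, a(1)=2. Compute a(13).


Build bottom-up:
...a(11)=49920, a(12)=136384, a(13)=2*136384+2*49920=372608


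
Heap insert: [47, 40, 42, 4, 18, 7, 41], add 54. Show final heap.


Append 54: [47, 40, 42, 4, 18, 7, 41, 54]
Bubble up: swap idx 7(54) with idx 3(4); swap idx 3(54) with idx 1(40); swap idx 1(54) with idx 0(47)
Result: [54, 47, 42, 40, 18, 7, 41, 4]


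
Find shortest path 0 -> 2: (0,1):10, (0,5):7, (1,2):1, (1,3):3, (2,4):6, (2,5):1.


Dijkstra from 0:
Distances: {0: 0, 1: 9, 2: 8, 3: 12, 4: 14, 5: 7}
Shortest distance to 2 = 8, path = [0, 5, 2]


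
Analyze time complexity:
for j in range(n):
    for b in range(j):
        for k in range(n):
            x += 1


Per nesting level: O(n) * O(n) [triangular over j] * O(n) = O(n^3)
Complexity: O(n^3)


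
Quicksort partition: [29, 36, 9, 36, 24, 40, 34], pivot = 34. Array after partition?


Elements <= 34 go left of pivot.
Result: [29, 9, 24, 34, 36, 40, 36], pivot at index 3


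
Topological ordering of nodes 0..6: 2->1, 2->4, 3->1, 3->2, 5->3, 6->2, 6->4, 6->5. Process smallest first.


Kahn's algorithm, process smallest node first
Order: [0, 6, 5, 3, 2, 1, 4]


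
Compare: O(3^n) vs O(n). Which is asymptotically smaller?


linear grows slower than exponential (base 3)
O(n) is asymptotically smaller; O(3^n) grows faster


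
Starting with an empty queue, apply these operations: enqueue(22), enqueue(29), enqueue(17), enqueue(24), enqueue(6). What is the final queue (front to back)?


enqueue(22) -> [22]
enqueue(29) -> [22, 29]
enqueue(17) -> [22, 29, 17]
enqueue(24) -> [22, 29, 17, 24]
enqueue(6) -> [22, 29, 17, 24, 6]
Final queue (front to back): [22, 29, 17, 24, 6]


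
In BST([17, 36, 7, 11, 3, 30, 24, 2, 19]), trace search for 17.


BST root = 17
Search for 17: compare at each node
Path: [17]


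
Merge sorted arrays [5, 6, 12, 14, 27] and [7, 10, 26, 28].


Compare heads, take smaller each step.
Merged: [5, 6, 7, 10, 12, 14, 26, 27, 28]


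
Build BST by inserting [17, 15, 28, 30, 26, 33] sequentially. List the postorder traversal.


Root = 17; build tree by BST insertion.
Postorder traversal: [15, 26, 33, 30, 28, 17]


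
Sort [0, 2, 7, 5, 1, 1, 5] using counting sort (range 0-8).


Count array: [1, 2, 1, 0, 0, 2, 0, 1, 0]
Reconstruct: [0, 1, 1, 2, 5, 5, 7]


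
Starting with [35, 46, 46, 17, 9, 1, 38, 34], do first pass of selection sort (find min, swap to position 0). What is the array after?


After one pass: [1, 46, 46, 17, 9, 35, 38, 34]


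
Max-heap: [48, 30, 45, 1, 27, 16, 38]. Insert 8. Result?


Append 8: [48, 30, 45, 1, 27, 16, 38, 8]
Bubble up: swap idx 7(8) with idx 3(1)
Result: [48, 30, 45, 8, 27, 16, 38, 1]


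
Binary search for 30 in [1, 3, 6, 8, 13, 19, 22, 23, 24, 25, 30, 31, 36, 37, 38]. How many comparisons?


Search for 30:
[0,14] mid=7 arr[7]=23
[8,14] mid=11 arr[11]=31
[8,10] mid=9 arr[9]=25
[10,10] mid=10 arr[10]=30
Total: 4 comparisons


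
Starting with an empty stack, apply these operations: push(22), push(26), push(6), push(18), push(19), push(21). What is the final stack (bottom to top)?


push(22) -> [22]
push(26) -> [22, 26]
push(6) -> [22, 26, 6]
push(18) -> [22, 26, 6, 18]
push(19) -> [22, 26, 6, 18, 19]
push(21) -> [22, 26, 6, 18, 19, 21]
Final stack (bottom to top): [22, 26, 6, 18, 19, 21]


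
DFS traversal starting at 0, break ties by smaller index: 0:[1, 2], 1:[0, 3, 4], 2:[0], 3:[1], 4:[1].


DFS stack-based: start with [0]
Visit order: [0, 1, 3, 4, 2]


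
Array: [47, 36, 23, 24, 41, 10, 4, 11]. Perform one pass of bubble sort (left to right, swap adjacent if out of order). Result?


After one pass: [36, 23, 24, 41, 10, 4, 11, 47]


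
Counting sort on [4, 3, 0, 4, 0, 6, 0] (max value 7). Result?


Count array: [3, 0, 0, 1, 2, 0, 1, 0]
Reconstruct: [0, 0, 0, 3, 4, 4, 6]


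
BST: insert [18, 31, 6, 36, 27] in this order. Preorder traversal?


Root = 18; build tree by BST insertion.
Preorder traversal: [18, 6, 31, 27, 36]


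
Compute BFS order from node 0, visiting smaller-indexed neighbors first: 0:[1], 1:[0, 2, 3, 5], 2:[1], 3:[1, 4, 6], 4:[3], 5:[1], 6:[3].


BFS queue: start with [0]
Visit order: [0, 1, 2, 3, 5, 4, 6]


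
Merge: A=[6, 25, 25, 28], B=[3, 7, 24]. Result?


Compare heads, take smaller each step.
Merged: [3, 6, 7, 24, 25, 25, 28]


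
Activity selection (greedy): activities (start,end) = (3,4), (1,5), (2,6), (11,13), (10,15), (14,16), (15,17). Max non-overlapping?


Greedy: pick earliest-ending, then skip overlaps.
Selected (3 activities): [(3, 4), (11, 13), (14, 16)]


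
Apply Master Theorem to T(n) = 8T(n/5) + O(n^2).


a=8, b=5, c=2. log_5(8)=1.292 < c=2. Case 3: O(n^c) = O(n^2)
Complexity: O(n^2)


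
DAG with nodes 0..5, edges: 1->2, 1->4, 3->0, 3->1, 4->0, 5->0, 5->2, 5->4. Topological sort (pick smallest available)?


Kahn's algorithm, process smallest node first
Order: [3, 1, 5, 2, 4, 0]


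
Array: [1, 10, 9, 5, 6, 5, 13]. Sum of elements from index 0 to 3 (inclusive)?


Prefix sums: [0, 1, 11, 20, 25, 31, 36, 49]
Sum[0..3] = prefix[4] - prefix[0] = 25 - 0 = 25


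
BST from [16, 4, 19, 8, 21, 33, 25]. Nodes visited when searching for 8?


BST root = 16
Search for 8: compare at each node
Path: [16, 4, 8]


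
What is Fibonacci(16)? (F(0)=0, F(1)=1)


F(n)=F(n-1)+F(n-2)
...F(14)=377, F(15)=610, F(16)=987


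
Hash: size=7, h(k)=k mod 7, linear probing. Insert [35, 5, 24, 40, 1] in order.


Insertions: 35->slot 0; 5->slot 5; 24->slot 3; 40->slot 6; 1->slot 1
Table: [35, 1, None, 24, None, 5, 40]


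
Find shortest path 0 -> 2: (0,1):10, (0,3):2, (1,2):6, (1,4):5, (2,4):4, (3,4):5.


Dijkstra from 0:
Distances: {0: 0, 1: 10, 2: 11, 3: 2, 4: 7}
Shortest distance to 2 = 11, path = [0, 3, 4, 2]


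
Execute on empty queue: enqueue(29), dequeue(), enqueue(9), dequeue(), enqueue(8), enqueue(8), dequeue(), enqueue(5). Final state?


enqueue(29) -> [29]
dequeue() returns 29 -> []
enqueue(9) -> [9]
dequeue() returns 9 -> []
enqueue(8) -> [8]
enqueue(8) -> [8, 8]
dequeue() returns 8 -> [8]
enqueue(5) -> [8, 5]
Final queue (front to back): [8, 5]


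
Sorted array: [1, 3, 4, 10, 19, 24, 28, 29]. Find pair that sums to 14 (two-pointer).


Two pointers: lo=0, hi=7
Found pair: (4, 10) summing to 14


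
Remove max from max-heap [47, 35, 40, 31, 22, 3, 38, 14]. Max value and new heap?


Max = 47
Replace root with last, heapify down
Resulting heap: [40, 35, 38, 31, 22, 3, 14]


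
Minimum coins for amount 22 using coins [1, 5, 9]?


dp[0]=0; dp[i]=1+min(dp[i-c] for c in coins)
...dp[17]=5, dp[18]=2, dp[19]=3, dp[20]=4, dp[21]=5, dp[22]=6
Minimum coins for 22 = 6


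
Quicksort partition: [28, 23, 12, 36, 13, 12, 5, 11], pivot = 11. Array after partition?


Elements <= 11 go left of pivot.
Result: [5, 11, 12, 36, 13, 12, 28, 23], pivot at index 1


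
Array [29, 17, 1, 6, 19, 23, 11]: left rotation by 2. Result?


Left rotate by 2: [1, 6, 19, 23, 11, 29, 17]


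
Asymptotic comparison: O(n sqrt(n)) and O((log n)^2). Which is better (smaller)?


polylogarithmic grows slower than n^1.5
O((log n)^2) is asymptotically smaller; O(n sqrt(n)) grows faster


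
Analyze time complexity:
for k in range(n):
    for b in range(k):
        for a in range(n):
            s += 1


Per nesting level: O(n) * O(n) [triangular over k] * O(n) = O(n^3)
Complexity: O(n^3)


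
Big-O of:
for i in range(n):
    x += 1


Per nesting level: O(n) = O(n)
Complexity: O(n)


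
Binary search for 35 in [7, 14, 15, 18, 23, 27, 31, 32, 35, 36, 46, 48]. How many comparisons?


Search for 35:
[0,11] mid=5 arr[5]=27
[6,11] mid=8 arr[8]=35
Total: 2 comparisons


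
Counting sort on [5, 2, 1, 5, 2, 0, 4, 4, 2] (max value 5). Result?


Count array: [1, 1, 3, 0, 2, 2]
Reconstruct: [0, 1, 2, 2, 2, 4, 4, 5, 5]


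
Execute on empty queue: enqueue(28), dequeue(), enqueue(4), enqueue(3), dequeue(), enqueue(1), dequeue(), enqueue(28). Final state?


enqueue(28) -> [28]
dequeue() returns 28 -> []
enqueue(4) -> [4]
enqueue(3) -> [4, 3]
dequeue() returns 4 -> [3]
enqueue(1) -> [3, 1]
dequeue() returns 3 -> [1]
enqueue(28) -> [1, 28]
Final queue (front to back): [1, 28]


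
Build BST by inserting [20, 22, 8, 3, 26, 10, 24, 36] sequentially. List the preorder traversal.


Root = 20; build tree by BST insertion.
Preorder traversal: [20, 8, 3, 10, 22, 26, 24, 36]


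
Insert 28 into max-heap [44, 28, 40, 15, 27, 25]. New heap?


Append 28: [44, 28, 40, 15, 27, 25, 28]
Bubble up: no swaps needed
Result: [44, 28, 40, 15, 27, 25, 28]


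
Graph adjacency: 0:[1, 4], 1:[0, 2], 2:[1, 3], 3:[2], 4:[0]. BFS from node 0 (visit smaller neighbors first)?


BFS queue: start with [0]
Visit order: [0, 1, 4, 2, 3]


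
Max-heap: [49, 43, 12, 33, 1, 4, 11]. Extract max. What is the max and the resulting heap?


Max = 49
Replace root with last, heapify down
Resulting heap: [43, 33, 12, 11, 1, 4]


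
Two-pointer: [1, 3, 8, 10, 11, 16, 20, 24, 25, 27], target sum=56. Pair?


Two pointers: lo=0, hi=9
No pair sums to 56


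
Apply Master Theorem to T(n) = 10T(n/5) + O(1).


a=10, b=5, c=0. log_5(10)=1.431 > c=0. Case 1: O(n^log_b(a)) = O(n^1.431)
Complexity: O(n^1.431)


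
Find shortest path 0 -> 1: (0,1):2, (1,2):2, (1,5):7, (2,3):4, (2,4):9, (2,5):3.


Dijkstra from 0:
Distances: {0: 0, 1: 2, 2: 4, 3: 8, 4: 13, 5: 7}
Shortest distance to 1 = 2, path = [0, 1]


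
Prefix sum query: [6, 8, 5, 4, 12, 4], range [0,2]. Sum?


Prefix sums: [0, 6, 14, 19, 23, 35, 39]
Sum[0..2] = prefix[3] - prefix[0] = 19 - 0 = 19


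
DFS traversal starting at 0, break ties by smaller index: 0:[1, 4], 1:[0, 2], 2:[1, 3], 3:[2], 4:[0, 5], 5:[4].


DFS stack-based: start with [0]
Visit order: [0, 1, 2, 3, 4, 5]


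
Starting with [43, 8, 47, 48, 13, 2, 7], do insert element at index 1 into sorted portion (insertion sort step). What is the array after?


After one pass: [8, 43, 47, 48, 13, 2, 7]


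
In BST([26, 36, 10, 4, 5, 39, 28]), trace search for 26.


BST root = 26
Search for 26: compare at each node
Path: [26]


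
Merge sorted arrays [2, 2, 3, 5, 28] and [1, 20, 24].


Compare heads, take smaller each step.
Merged: [1, 2, 2, 3, 5, 20, 24, 28]


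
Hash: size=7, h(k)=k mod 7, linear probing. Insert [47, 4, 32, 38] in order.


Insertions: 47->slot 5; 4->slot 4; 32->slot 6; 38->slot 3
Table: [None, None, None, 38, 4, 47, 32]


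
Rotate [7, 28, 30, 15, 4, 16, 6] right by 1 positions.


Right rotate by 1: [6, 7, 28, 30, 15, 4, 16]


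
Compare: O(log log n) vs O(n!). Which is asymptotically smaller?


double-logarithmic grows slower than factorial
O(log log n) is asymptotically smaller; O(n!) grows faster


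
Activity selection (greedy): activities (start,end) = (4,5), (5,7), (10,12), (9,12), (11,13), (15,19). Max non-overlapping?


Greedy: pick earliest-ending, then skip overlaps.
Selected (4 activities): [(4, 5), (5, 7), (10, 12), (15, 19)]


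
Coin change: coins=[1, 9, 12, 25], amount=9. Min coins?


dp[0]=0; dp[i]=1+min(dp[i-c] for c in coins)
...dp[4]=4, dp[5]=5, dp[6]=6, dp[7]=7, dp[8]=8, dp[9]=1
Minimum coins for 9 = 1


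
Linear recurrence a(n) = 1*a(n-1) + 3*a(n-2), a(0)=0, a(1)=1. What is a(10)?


Build bottom-up:
...a(8)=217, a(9)=508, a(10)=1*508+3*217=1159


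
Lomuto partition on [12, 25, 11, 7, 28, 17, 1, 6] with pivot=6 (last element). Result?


Elements <= 6 go left of pivot.
Result: [1, 6, 11, 7, 28, 17, 12, 25], pivot at index 1


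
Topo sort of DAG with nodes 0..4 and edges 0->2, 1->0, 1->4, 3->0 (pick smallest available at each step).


Kahn's algorithm, process smallest node first
Order: [1, 3, 0, 2, 4]


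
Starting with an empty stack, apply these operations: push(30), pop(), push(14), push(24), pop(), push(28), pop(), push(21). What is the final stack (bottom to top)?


push(30) -> [30]
pop() returns 30 -> []
push(14) -> [14]
push(24) -> [14, 24]
pop() returns 24 -> [14]
push(28) -> [14, 28]
pop() returns 28 -> [14]
push(21) -> [14, 21]
Final stack (bottom to top): [14, 21]


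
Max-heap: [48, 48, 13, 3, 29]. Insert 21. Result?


Append 21: [48, 48, 13, 3, 29, 21]
Bubble up: swap idx 5(21) with idx 2(13)
Result: [48, 48, 21, 3, 29, 13]


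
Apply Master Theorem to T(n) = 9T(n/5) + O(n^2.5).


a=9, b=5, c=2.5. log_5(9)=1.365 < c=2.5. Case 3: O(n^c) = O(n^2.500)
Complexity: O(n^2.500)


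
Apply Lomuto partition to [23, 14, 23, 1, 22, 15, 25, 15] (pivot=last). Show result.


Elements <= 15 go left of pivot.
Result: [14, 1, 15, 15, 22, 23, 25, 23], pivot at index 3


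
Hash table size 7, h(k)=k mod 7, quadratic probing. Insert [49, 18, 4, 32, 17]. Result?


Insertions: 49->slot 0; 18->slot 4; 4->slot 5; 32->slot 1; 17->slot 3
Table: [49, 32, None, 17, 18, 4, None]


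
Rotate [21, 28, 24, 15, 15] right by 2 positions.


Right rotate by 2: [15, 15, 21, 28, 24]


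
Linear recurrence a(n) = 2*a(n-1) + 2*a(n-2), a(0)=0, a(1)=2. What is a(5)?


Build bottom-up:
...a(3)=12, a(4)=32, a(5)=2*32+2*12=88


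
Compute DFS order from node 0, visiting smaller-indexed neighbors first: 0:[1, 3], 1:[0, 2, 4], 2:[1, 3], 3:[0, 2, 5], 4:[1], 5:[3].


DFS stack-based: start with [0]
Visit order: [0, 1, 2, 3, 5, 4]


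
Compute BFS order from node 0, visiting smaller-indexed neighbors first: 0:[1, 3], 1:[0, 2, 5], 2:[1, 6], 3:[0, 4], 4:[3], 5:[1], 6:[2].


BFS queue: start with [0]
Visit order: [0, 1, 3, 2, 5, 4, 6]


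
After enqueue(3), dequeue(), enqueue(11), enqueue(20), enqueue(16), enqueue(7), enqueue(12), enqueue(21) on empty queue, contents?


enqueue(3) -> [3]
dequeue() returns 3 -> []
enqueue(11) -> [11]
enqueue(20) -> [11, 20]
enqueue(16) -> [11, 20, 16]
enqueue(7) -> [11, 20, 16, 7]
enqueue(12) -> [11, 20, 16, 7, 12]
enqueue(21) -> [11, 20, 16, 7, 12, 21]
Final queue (front to back): [11, 20, 16, 7, 12, 21]


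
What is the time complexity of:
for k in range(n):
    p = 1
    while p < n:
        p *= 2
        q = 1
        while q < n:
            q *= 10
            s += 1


Per nesting level: O(n) * O(log n) * O(log n) = O(n (log n)^2)
Complexity: O(n (log n)^2)


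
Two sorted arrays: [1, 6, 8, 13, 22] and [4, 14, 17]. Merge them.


Compare heads, take smaller each step.
Merged: [1, 4, 6, 8, 13, 14, 17, 22]


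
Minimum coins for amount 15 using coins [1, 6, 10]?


dp[0]=0; dp[i]=1+min(dp[i-c] for c in coins)
...dp[10]=1, dp[11]=2, dp[12]=2, dp[13]=3, dp[14]=4, dp[15]=5
Minimum coins for 15 = 5


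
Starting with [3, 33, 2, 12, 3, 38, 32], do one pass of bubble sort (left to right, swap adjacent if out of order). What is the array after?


After one pass: [3, 2, 12, 3, 33, 32, 38]


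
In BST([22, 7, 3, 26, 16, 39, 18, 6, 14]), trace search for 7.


BST root = 22
Search for 7: compare at each node
Path: [22, 7]


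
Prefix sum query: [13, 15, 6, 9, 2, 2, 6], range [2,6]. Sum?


Prefix sums: [0, 13, 28, 34, 43, 45, 47, 53]
Sum[2..6] = prefix[7] - prefix[2] = 53 - 28 = 25


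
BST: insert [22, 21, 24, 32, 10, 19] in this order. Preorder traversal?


Root = 22; build tree by BST insertion.
Preorder traversal: [22, 21, 10, 19, 24, 32]


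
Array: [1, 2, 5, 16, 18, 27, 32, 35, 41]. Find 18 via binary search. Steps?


Search for 18:
[0,8] mid=4 arr[4]=18
Total: 1 comparisons


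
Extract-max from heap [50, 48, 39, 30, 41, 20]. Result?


Max = 50
Replace root with last, heapify down
Resulting heap: [48, 41, 39, 30, 20]


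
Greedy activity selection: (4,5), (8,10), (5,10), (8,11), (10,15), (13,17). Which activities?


Greedy: pick earliest-ending, then skip overlaps.
Selected (3 activities): [(4, 5), (8, 10), (10, 15)]


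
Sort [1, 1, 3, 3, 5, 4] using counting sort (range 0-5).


Count array: [0, 2, 0, 2, 1, 1]
Reconstruct: [1, 1, 3, 3, 4, 5]


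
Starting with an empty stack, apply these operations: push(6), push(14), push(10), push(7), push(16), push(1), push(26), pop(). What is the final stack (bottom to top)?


push(6) -> [6]
push(14) -> [6, 14]
push(10) -> [6, 14, 10]
push(7) -> [6, 14, 10, 7]
push(16) -> [6, 14, 10, 7, 16]
push(1) -> [6, 14, 10, 7, 16, 1]
push(26) -> [6, 14, 10, 7, 16, 1, 26]
pop() returns 26 -> [6, 14, 10, 7, 16, 1]
Final stack (bottom to top): [6, 14, 10, 7, 16, 1]


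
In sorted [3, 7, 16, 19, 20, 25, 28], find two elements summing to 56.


Two pointers: lo=0, hi=6
No pair sums to 56


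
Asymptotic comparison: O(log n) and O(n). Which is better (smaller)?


logarithmic grows slower than linear
O(log n) is asymptotically smaller; O(n) grows faster


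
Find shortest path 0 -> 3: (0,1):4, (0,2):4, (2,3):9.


Dijkstra from 0:
Distances: {0: 0, 1: 4, 2: 4, 3: 13}
Shortest distance to 3 = 13, path = [0, 2, 3]


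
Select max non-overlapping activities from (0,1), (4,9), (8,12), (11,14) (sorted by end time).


Greedy: pick earliest-ending, then skip overlaps.
Selected (3 activities): [(0, 1), (4, 9), (11, 14)]


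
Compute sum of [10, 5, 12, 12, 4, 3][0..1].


Prefix sums: [0, 10, 15, 27, 39, 43, 46]
Sum[0..1] = prefix[2] - prefix[0] = 15 - 0 = 15


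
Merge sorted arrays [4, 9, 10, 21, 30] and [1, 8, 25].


Compare heads, take smaller each step.
Merged: [1, 4, 8, 9, 10, 21, 25, 30]


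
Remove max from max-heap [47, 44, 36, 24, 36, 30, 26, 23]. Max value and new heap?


Max = 47
Replace root with last, heapify down
Resulting heap: [44, 36, 36, 24, 23, 30, 26]


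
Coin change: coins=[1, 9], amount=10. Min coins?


dp[0]=0; dp[i]=1+min(dp[i-c] for c in coins)
...dp[5]=5, dp[6]=6, dp[7]=7, dp[8]=8, dp[9]=1, dp[10]=2
Minimum coins for 10 = 2


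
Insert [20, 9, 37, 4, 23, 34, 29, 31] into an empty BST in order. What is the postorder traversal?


Root = 20; build tree by BST insertion.
Postorder traversal: [4, 9, 31, 29, 34, 23, 37, 20]


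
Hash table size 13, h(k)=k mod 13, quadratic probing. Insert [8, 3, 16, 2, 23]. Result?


Insertions: 8->slot 8; 3->slot 3; 16->slot 4; 2->slot 2; 23->slot 10
Table: [None, None, 2, 3, 16, None, None, None, 8, None, 23, None, None]


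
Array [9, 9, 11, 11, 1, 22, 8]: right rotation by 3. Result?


Right rotate by 3: [1, 22, 8, 9, 9, 11, 11]


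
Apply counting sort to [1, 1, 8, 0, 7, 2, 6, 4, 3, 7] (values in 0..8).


Count array: [1, 2, 1, 1, 1, 0, 1, 2, 1]
Reconstruct: [0, 1, 1, 2, 3, 4, 6, 7, 7, 8]


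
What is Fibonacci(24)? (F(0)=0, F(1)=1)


F(n)=F(n-1)+F(n-2)
...F(22)=17711, F(23)=28657, F(24)=46368


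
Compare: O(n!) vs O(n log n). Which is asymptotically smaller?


linearithmic grows slower than factorial
O(n log n) is asymptotically smaller; O(n!) grows faster


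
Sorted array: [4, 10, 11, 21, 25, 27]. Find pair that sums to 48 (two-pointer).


Two pointers: lo=0, hi=5
Found pair: (21, 27) summing to 48


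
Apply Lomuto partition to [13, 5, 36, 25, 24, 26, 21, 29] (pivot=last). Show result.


Elements <= 29 go left of pivot.
Result: [13, 5, 25, 24, 26, 21, 29, 36], pivot at index 6


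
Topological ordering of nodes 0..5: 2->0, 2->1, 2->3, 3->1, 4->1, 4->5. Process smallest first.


Kahn's algorithm, process smallest node first
Order: [2, 0, 3, 4, 1, 5]


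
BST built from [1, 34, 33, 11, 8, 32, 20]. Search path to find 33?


BST root = 1
Search for 33: compare at each node
Path: [1, 34, 33]


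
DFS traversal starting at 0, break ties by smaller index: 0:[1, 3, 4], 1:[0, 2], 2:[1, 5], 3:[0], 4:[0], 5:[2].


DFS stack-based: start with [0]
Visit order: [0, 1, 2, 5, 3, 4]


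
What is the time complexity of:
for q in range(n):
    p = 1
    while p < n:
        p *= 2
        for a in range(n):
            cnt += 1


Per nesting level: O(n) * O(log n) * O(n) = O(n^2 log n)
Complexity: O(n^2 log n)


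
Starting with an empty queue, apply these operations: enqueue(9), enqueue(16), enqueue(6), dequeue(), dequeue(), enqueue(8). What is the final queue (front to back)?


enqueue(9) -> [9]
enqueue(16) -> [9, 16]
enqueue(6) -> [9, 16, 6]
dequeue() returns 9 -> [16, 6]
dequeue() returns 16 -> [6]
enqueue(8) -> [6, 8]
Final queue (front to back): [6, 8]


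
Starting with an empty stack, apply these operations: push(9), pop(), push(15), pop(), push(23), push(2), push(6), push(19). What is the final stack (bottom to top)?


push(9) -> [9]
pop() returns 9 -> []
push(15) -> [15]
pop() returns 15 -> []
push(23) -> [23]
push(2) -> [23, 2]
push(6) -> [23, 2, 6]
push(19) -> [23, 2, 6, 19]
Final stack (bottom to top): [23, 2, 6, 19]


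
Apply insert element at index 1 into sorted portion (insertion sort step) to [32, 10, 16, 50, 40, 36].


After one pass: [10, 32, 16, 50, 40, 36]


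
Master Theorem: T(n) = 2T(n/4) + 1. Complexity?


a=2, b=4, c=0. log_4(2)=0.5 > c=0. Case 1: O(n^log_b(a)) = O(sqrt(n))
Complexity: O(sqrt(n))


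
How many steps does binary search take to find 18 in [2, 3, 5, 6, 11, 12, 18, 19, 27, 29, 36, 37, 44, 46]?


Search for 18:
[0,13] mid=6 arr[6]=18
Total: 1 comparisons


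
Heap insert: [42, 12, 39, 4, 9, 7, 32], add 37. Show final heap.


Append 37: [42, 12, 39, 4, 9, 7, 32, 37]
Bubble up: swap idx 7(37) with idx 3(4); swap idx 3(37) with idx 1(12)
Result: [42, 37, 39, 12, 9, 7, 32, 4]


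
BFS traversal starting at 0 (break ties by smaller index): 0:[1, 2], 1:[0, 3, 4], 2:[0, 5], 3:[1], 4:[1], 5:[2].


BFS queue: start with [0]
Visit order: [0, 1, 2, 3, 4, 5]


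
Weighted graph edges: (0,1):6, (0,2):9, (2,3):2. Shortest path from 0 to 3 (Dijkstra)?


Dijkstra from 0:
Distances: {0: 0, 1: 6, 2: 9, 3: 11}
Shortest distance to 3 = 11, path = [0, 2, 3]


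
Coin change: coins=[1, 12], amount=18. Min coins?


dp[0]=0; dp[i]=1+min(dp[i-c] for c in coins)
...dp[13]=2, dp[14]=3, dp[15]=4, dp[16]=5, dp[17]=6, dp[18]=7
Minimum coins for 18 = 7


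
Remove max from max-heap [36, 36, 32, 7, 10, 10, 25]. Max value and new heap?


Max = 36
Replace root with last, heapify down
Resulting heap: [36, 25, 32, 7, 10, 10]


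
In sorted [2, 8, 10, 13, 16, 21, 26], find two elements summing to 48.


Two pointers: lo=0, hi=6
No pair sums to 48


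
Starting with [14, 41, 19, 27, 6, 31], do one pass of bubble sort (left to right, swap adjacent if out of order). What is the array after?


After one pass: [14, 19, 27, 6, 31, 41]


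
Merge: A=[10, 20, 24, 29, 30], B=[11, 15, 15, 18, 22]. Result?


Compare heads, take smaller each step.
Merged: [10, 11, 15, 15, 18, 20, 22, 24, 29, 30]


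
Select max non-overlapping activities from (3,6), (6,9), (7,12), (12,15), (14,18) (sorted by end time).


Greedy: pick earliest-ending, then skip overlaps.
Selected (3 activities): [(3, 6), (6, 9), (12, 15)]


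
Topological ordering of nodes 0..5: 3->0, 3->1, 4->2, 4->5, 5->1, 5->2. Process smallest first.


Kahn's algorithm, process smallest node first
Order: [3, 0, 4, 5, 1, 2]


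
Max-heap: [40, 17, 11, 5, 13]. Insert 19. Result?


Append 19: [40, 17, 11, 5, 13, 19]
Bubble up: swap idx 5(19) with idx 2(11)
Result: [40, 17, 19, 5, 13, 11]


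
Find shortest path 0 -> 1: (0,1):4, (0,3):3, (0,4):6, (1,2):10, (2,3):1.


Dijkstra from 0:
Distances: {0: 0, 1: 4, 2: 4, 3: 3, 4: 6}
Shortest distance to 1 = 4, path = [0, 1]


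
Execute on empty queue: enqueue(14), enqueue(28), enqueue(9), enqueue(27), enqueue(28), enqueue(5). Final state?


enqueue(14) -> [14]
enqueue(28) -> [14, 28]
enqueue(9) -> [14, 28, 9]
enqueue(27) -> [14, 28, 9, 27]
enqueue(28) -> [14, 28, 9, 27, 28]
enqueue(5) -> [14, 28, 9, 27, 28, 5]
Final queue (front to back): [14, 28, 9, 27, 28, 5]


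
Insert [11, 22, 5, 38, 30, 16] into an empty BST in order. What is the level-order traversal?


Root = 11; build tree by BST insertion.
Level-Order traversal: [11, 5, 22, 16, 38, 30]


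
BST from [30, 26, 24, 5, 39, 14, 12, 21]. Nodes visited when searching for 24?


BST root = 30
Search for 24: compare at each node
Path: [30, 26, 24]


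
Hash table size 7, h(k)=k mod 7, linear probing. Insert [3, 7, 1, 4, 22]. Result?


Insertions: 3->slot 3; 7->slot 0; 1->slot 1; 4->slot 4; 22->slot 2
Table: [7, 1, 22, 3, 4, None, None]


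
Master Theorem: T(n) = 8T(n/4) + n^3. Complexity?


a=8, b=4, c=3. log_4(8)=1.5 < c=3. Case 3: O(n^c) = O(n^3)
Complexity: O(n^3)


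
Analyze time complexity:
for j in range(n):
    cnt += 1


Per nesting level: O(n) = O(n)
Complexity: O(n)


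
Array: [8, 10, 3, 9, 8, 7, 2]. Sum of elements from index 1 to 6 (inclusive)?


Prefix sums: [0, 8, 18, 21, 30, 38, 45, 47]
Sum[1..6] = prefix[7] - prefix[1] = 47 - 8 = 39


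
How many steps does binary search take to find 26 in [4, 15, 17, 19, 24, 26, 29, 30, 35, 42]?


Search for 26:
[0,9] mid=4 arr[4]=24
[5,9] mid=7 arr[7]=30
[5,6] mid=5 arr[5]=26
Total: 3 comparisons


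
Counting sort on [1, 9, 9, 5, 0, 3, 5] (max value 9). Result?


Count array: [1, 1, 0, 1, 0, 2, 0, 0, 0, 2]
Reconstruct: [0, 1, 3, 5, 5, 9, 9]


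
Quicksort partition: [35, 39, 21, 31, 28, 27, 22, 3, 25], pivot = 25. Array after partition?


Elements <= 25 go left of pivot.
Result: [21, 22, 3, 25, 28, 27, 39, 35, 31], pivot at index 3


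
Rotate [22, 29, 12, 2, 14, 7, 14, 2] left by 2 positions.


Left rotate by 2: [12, 2, 14, 7, 14, 2, 22, 29]


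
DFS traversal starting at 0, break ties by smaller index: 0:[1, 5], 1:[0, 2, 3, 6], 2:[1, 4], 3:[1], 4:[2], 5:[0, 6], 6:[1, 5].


DFS stack-based: start with [0]
Visit order: [0, 1, 2, 4, 3, 6, 5]


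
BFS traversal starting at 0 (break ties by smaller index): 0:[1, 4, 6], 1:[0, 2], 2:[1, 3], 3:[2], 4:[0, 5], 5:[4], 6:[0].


BFS queue: start with [0]
Visit order: [0, 1, 4, 6, 2, 5, 3]


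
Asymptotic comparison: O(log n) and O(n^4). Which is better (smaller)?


logarithmic grows slower than quartic
O(log n) is asymptotically smaller; O(n^4) grows faster


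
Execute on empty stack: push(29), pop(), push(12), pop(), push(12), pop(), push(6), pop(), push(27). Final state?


push(29) -> [29]
pop() returns 29 -> []
push(12) -> [12]
pop() returns 12 -> []
push(12) -> [12]
pop() returns 12 -> []
push(6) -> [6]
pop() returns 6 -> []
push(27) -> [27]
Final stack (bottom to top): [27]


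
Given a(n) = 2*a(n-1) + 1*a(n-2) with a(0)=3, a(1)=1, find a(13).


Build bottom-up:
...a(11)=12875, a(12)=31083, a(13)=2*31083+1*12875=75041


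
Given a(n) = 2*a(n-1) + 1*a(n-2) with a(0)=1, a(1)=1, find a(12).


Build bottom-up:
...a(10)=3363, a(11)=8119, a(12)=2*8119+1*3363=19601


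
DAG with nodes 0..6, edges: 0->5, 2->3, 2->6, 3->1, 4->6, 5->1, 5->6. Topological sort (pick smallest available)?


Kahn's algorithm, process smallest node first
Order: [0, 2, 3, 4, 5, 1, 6]


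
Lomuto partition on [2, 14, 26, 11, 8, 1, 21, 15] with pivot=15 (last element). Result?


Elements <= 15 go left of pivot.
Result: [2, 14, 11, 8, 1, 15, 21, 26], pivot at index 5


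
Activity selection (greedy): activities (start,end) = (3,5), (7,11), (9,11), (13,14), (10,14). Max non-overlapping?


Greedy: pick earliest-ending, then skip overlaps.
Selected (3 activities): [(3, 5), (7, 11), (13, 14)]


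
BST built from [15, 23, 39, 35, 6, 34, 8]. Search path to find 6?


BST root = 15
Search for 6: compare at each node
Path: [15, 6]


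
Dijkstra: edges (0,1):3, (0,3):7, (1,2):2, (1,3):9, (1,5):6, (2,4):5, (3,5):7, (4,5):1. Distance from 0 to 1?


Dijkstra from 0:
Distances: {0: 0, 1: 3, 2: 5, 3: 7, 4: 10, 5: 9}
Shortest distance to 1 = 3, path = [0, 1]


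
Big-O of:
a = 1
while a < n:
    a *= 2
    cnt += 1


Per nesting level: O(log n) = O(log n)
Complexity: O(log n)


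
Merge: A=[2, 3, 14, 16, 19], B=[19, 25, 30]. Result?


Compare heads, take smaller each step.
Merged: [2, 3, 14, 16, 19, 19, 25, 30]


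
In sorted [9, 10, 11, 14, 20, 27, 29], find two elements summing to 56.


Two pointers: lo=0, hi=6
Found pair: (27, 29) summing to 56


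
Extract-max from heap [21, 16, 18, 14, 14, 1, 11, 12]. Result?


Max = 21
Replace root with last, heapify down
Resulting heap: [18, 16, 12, 14, 14, 1, 11]


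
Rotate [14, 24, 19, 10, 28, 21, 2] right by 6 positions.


Right rotate by 6: [24, 19, 10, 28, 21, 2, 14]


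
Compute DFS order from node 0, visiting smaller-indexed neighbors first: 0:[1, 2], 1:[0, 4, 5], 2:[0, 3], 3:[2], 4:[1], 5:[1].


DFS stack-based: start with [0]
Visit order: [0, 1, 4, 5, 2, 3]


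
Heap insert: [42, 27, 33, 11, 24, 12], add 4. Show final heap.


Append 4: [42, 27, 33, 11, 24, 12, 4]
Bubble up: no swaps needed
Result: [42, 27, 33, 11, 24, 12, 4]


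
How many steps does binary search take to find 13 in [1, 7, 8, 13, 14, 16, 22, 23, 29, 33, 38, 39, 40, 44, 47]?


Search for 13:
[0,14] mid=7 arr[7]=23
[0,6] mid=3 arr[3]=13
Total: 2 comparisons


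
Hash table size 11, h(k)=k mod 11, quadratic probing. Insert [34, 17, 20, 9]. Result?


Insertions: 34->slot 1; 17->slot 6; 20->slot 9; 9->slot 10
Table: [None, 34, None, None, None, None, 17, None, None, 20, 9]


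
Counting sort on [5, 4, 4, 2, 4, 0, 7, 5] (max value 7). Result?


Count array: [1, 0, 1, 0, 3, 2, 0, 1]
Reconstruct: [0, 2, 4, 4, 4, 5, 5, 7]


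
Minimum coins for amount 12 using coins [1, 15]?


dp[0]=0; dp[i]=1+min(dp[i-c] for c in coins)
...dp[7]=7, dp[8]=8, dp[9]=9, dp[10]=10, dp[11]=11, dp[12]=12
Minimum coins for 12 = 12


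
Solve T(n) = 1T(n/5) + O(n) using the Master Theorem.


a=1, b=5, c=1. log_5(1)=0 < c=1. Case 3: O(n^c) = O(n)
Complexity: O(n)


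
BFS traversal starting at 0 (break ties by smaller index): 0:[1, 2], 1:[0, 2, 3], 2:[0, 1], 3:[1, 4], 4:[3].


BFS queue: start with [0]
Visit order: [0, 1, 2, 3, 4]


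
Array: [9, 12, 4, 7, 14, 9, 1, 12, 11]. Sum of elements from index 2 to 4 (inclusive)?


Prefix sums: [0, 9, 21, 25, 32, 46, 55, 56, 68, 79]
Sum[2..4] = prefix[5] - prefix[2] = 46 - 21 = 25


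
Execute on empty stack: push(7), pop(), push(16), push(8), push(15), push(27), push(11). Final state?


push(7) -> [7]
pop() returns 7 -> []
push(16) -> [16]
push(8) -> [16, 8]
push(15) -> [16, 8, 15]
push(27) -> [16, 8, 15, 27]
push(11) -> [16, 8, 15, 27, 11]
Final stack (bottom to top): [16, 8, 15, 27, 11]


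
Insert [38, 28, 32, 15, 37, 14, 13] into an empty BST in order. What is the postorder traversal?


Root = 38; build tree by BST insertion.
Postorder traversal: [13, 14, 15, 37, 32, 28, 38]


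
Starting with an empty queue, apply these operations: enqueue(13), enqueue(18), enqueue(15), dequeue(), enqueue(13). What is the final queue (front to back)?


enqueue(13) -> [13]
enqueue(18) -> [13, 18]
enqueue(15) -> [13, 18, 15]
dequeue() returns 13 -> [18, 15]
enqueue(13) -> [18, 15, 13]
Final queue (front to back): [18, 15, 13]


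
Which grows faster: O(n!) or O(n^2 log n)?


n^2 log n grows slower than factorial
O(n^2 log n) is asymptotically smaller; O(n!) grows faster


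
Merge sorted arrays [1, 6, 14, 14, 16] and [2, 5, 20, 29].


Compare heads, take smaller each step.
Merged: [1, 2, 5, 6, 14, 14, 16, 20, 29]


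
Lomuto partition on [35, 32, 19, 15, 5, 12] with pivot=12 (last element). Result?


Elements <= 12 go left of pivot.
Result: [5, 12, 19, 15, 35, 32], pivot at index 1


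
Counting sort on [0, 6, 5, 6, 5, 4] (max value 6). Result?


Count array: [1, 0, 0, 0, 1, 2, 2]
Reconstruct: [0, 4, 5, 5, 6, 6]


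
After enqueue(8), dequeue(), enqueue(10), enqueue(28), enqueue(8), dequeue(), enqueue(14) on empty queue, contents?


enqueue(8) -> [8]
dequeue() returns 8 -> []
enqueue(10) -> [10]
enqueue(28) -> [10, 28]
enqueue(8) -> [10, 28, 8]
dequeue() returns 10 -> [28, 8]
enqueue(14) -> [28, 8, 14]
Final queue (front to back): [28, 8, 14]


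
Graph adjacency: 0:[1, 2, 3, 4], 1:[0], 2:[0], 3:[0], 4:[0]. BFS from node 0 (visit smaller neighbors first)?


BFS queue: start with [0]
Visit order: [0, 1, 2, 3, 4]


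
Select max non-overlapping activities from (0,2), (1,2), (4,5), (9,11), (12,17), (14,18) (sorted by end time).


Greedy: pick earliest-ending, then skip overlaps.
Selected (4 activities): [(0, 2), (4, 5), (9, 11), (12, 17)]


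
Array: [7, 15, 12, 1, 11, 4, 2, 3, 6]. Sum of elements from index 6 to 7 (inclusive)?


Prefix sums: [0, 7, 22, 34, 35, 46, 50, 52, 55, 61]
Sum[6..7] = prefix[8] - prefix[6] = 55 - 50 = 5


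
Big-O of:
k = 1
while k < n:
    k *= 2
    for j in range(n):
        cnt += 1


Per nesting level: O(log n) * O(n) = O(n log n)
Complexity: O(n log n)


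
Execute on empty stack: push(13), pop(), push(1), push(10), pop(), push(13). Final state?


push(13) -> [13]
pop() returns 13 -> []
push(1) -> [1]
push(10) -> [1, 10]
pop() returns 10 -> [1]
push(13) -> [1, 13]
Final stack (bottom to top): [1, 13]


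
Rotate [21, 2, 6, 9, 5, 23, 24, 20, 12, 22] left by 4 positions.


Left rotate by 4: [5, 23, 24, 20, 12, 22, 21, 2, 6, 9]


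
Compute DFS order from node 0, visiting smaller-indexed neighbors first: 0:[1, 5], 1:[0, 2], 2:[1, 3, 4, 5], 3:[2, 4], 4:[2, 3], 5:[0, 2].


DFS stack-based: start with [0]
Visit order: [0, 1, 2, 3, 4, 5]
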